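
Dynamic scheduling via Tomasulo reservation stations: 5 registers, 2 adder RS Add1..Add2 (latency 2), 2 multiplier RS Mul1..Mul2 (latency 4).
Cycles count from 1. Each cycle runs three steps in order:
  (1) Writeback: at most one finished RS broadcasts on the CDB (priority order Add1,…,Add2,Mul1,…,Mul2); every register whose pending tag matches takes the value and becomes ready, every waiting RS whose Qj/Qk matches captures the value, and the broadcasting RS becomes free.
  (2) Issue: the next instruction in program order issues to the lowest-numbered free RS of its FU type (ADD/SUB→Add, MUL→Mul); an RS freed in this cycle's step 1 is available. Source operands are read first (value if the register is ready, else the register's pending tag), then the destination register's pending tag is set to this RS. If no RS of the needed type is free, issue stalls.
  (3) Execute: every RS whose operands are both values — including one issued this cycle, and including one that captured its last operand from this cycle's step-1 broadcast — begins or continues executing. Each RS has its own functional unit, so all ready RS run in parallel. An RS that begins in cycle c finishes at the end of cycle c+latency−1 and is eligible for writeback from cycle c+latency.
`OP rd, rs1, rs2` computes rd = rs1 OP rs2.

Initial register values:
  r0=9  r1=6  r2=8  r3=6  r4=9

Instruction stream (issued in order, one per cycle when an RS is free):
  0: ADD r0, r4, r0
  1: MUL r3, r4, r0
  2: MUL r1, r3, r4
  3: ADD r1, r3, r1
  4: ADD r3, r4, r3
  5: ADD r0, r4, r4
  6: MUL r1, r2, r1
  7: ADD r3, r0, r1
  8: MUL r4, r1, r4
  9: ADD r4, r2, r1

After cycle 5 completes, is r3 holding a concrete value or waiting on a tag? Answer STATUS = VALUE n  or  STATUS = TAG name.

c1: issue ADD r0<-Add1 | r0:Add1,r1:6,r2:8,r3:6,r4:9
c2: issue MUL r3<-Mul1 | r0:Add1,r1:6,r2:8,r3:Mul1,r4:9
c3: CDB Add1=18; issue MUL r1<-Mul2 | r0:18,r1:Mul2,r2:8,r3:Mul1,r4:9
c4: issue ADD r1<-Add1 | r0:18,r1:Add1,r2:8,r3:Mul1,r4:9
c5: issue ADD r3<-Add2 | r0:18,r1:Add1,r2:8,r3:Add2,r4:9

STATUS = TAG Add2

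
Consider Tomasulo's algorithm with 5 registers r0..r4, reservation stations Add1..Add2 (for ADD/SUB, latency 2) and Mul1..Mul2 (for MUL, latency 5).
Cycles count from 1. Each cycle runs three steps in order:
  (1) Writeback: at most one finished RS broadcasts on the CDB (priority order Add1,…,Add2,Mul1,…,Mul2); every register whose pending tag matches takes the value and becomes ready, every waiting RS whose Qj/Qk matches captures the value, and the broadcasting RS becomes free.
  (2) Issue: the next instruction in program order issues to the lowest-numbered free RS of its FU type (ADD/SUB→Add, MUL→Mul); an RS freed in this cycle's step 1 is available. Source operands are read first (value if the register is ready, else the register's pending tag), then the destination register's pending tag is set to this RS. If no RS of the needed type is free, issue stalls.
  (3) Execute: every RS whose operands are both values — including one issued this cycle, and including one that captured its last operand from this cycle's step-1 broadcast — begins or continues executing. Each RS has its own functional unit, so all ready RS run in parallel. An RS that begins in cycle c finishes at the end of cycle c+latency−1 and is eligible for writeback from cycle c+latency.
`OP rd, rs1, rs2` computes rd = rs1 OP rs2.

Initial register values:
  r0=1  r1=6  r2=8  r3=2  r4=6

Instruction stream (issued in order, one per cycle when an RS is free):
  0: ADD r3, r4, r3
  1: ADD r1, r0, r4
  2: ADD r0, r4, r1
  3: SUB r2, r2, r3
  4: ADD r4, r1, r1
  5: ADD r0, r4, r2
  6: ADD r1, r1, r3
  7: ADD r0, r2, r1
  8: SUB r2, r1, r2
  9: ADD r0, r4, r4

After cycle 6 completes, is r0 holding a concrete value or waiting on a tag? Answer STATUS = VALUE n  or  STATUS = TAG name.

cycle 1: issue ADD r3<-Add1 // r0:1,r1:6,r2:8,r3:Add1,r4:6
cycle 2: issue ADD r1<-Add2 // r0:1,r1:Add2,r2:8,r3:Add1,r4:6
cycle 3: CDB Add1=8; issue ADD r0<-Add1 // r0:Add1,r1:Add2,r2:8,r3:8,r4:6
cycle 4: CDB Add2=7; issue SUB r2<-Add2 // r0:Add1,r1:7,r2:Add2,r3:8,r4:6
cycle 5: stall // r0:Add1,r1:7,r2:Add2,r3:8,r4:6
cycle 6: CDB Add1=13; issue ADD r4<-Add1 // r0:13,r1:7,r2:Add2,r3:8,r4:Add1

STATUS = VALUE 13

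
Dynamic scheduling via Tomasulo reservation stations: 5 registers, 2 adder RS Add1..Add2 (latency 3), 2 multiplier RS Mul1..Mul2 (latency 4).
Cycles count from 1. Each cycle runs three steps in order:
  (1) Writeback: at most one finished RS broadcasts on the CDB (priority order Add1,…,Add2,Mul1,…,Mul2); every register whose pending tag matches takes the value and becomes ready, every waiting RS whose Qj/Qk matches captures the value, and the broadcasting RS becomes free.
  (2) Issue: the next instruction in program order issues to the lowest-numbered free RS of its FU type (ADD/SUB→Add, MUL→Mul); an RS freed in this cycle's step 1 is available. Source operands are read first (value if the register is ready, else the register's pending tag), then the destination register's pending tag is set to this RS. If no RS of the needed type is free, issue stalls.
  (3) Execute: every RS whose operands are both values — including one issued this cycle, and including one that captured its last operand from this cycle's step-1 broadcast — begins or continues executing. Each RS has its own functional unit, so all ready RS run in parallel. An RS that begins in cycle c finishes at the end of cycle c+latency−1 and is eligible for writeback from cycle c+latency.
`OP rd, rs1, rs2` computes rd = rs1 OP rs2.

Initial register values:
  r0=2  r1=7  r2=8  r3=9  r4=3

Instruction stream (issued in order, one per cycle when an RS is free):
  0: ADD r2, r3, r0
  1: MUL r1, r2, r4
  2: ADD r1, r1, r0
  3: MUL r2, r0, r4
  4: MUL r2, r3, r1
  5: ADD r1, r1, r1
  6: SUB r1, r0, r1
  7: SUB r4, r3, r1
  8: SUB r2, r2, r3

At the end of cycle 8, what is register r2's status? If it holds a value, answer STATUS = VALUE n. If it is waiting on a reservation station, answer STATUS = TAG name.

STATUS = TAG Mul1

cycle 1: issue ADD r2<-Add1 // r0:2,r1:7,r2:Add1,r3:9,r4:3
cycle 2: issue MUL r1<-Mul1 // r0:2,r1:Mul1,r2:Add1,r3:9,r4:3
cycle 3: issue ADD r1<-Add2 // r0:2,r1:Add2,r2:Add1,r3:9,r4:3
cycle 4: CDB Add1=11; issue MUL r2<-Mul2 // r0:2,r1:Add2,r2:Mul2,r3:9,r4:3
cycle 5: stall // r0:2,r1:Add2,r2:Mul2,r3:9,r4:3
cycle 6: stall // r0:2,r1:Add2,r2:Mul2,r3:9,r4:3
cycle 7: stall // r0:2,r1:Add2,r2:Mul2,r3:9,r4:3
cycle 8: CDB Mul1=33; issue MUL r2<-Mul1 // r0:2,r1:Add2,r2:Mul1,r3:9,r4:3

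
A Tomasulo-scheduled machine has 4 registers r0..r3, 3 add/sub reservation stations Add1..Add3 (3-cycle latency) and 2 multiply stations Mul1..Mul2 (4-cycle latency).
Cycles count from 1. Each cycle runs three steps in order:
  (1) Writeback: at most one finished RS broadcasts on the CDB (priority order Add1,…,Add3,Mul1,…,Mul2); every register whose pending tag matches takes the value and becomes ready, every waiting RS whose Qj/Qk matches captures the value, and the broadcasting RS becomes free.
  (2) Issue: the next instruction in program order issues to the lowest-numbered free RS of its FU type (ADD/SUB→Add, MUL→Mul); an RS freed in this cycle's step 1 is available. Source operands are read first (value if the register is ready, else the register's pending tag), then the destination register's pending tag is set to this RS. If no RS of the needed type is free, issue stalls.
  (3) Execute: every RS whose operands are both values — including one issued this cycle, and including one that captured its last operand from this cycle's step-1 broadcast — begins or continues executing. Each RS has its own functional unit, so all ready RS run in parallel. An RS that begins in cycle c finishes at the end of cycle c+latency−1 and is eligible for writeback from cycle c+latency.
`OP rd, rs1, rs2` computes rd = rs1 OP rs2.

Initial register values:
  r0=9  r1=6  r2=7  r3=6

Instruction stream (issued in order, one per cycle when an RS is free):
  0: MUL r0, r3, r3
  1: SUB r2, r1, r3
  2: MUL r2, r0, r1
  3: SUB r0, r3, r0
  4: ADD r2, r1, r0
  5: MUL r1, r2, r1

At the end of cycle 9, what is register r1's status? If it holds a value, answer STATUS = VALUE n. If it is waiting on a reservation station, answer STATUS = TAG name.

  c1: issue MUL r0<-Mul1  regs: r0:Mul1,r1:6,r2:7,r3:6
  c2: issue SUB r2<-Add1  regs: r0:Mul1,r1:6,r2:Add1,r3:6
  c3: issue MUL r2<-Mul2  regs: r0:Mul1,r1:6,r2:Mul2,r3:6
  c4: issue SUB r0<-Add2  regs: r0:Add2,r1:6,r2:Mul2,r3:6
  c5: CDB Add1=0; issue ADD r2<-Add1  regs: r0:Add2,r1:6,r2:Add1,r3:6
  c6: CDB Mul1=36; issue MUL r1<-Mul1  regs: r0:Add2,r1:Mul1,r2:Add1,r3:6
  c7: -  regs: r0:Add2,r1:Mul1,r2:Add1,r3:6
  c8: -  regs: r0:Add2,r1:Mul1,r2:Add1,r3:6
  c9: CDB Add2=-30  regs: r0:-30,r1:Mul1,r2:Add1,r3:6

STATUS = TAG Mul1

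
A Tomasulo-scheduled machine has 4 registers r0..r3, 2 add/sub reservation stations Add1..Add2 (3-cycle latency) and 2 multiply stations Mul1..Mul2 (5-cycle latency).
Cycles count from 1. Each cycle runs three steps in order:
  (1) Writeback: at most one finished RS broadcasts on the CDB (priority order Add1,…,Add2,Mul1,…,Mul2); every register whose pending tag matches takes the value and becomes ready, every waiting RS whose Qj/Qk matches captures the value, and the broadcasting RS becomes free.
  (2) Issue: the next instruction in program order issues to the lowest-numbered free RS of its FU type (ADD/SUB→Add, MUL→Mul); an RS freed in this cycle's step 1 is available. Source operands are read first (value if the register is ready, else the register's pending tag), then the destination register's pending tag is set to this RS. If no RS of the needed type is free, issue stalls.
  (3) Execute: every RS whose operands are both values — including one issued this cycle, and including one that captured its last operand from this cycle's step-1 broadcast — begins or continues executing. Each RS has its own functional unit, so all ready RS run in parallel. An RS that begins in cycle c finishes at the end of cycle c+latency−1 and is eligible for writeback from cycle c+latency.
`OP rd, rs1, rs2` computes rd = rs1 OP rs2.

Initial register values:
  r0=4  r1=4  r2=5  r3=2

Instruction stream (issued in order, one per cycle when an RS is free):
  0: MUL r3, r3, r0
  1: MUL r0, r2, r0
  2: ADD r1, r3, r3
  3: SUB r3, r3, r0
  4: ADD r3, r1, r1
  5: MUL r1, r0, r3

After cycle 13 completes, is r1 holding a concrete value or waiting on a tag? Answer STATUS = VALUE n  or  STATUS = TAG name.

STATUS = TAG Mul1

  c1: issue MUL r3<-Mul1  regs: r0:4,r1:4,r2:5,r3:Mul1
  c2: issue MUL r0<-Mul2  regs: r0:Mul2,r1:4,r2:5,r3:Mul1
  c3: issue ADD r1<-Add1  regs: r0:Mul2,r1:Add1,r2:5,r3:Mul1
  c4: issue SUB r3<-Add2  regs: r0:Mul2,r1:Add1,r2:5,r3:Add2
  c5: stall  regs: r0:Mul2,r1:Add1,r2:5,r3:Add2
  c6: CDB Mul1=8; stall  regs: r0:Mul2,r1:Add1,r2:5,r3:Add2
  c7: CDB Mul2=20; stall  regs: r0:20,r1:Add1,r2:5,r3:Add2
  c8: stall  regs: r0:20,r1:Add1,r2:5,r3:Add2
  c9: CDB Add1=16; issue ADD r3<-Add1  regs: r0:20,r1:16,r2:5,r3:Add1
  c10: CDB Add2=-12; issue MUL r1<-Mul1  regs: r0:20,r1:Mul1,r2:5,r3:Add1
  c11: -  regs: r0:20,r1:Mul1,r2:5,r3:Add1
  c12: CDB Add1=32  regs: r0:20,r1:Mul1,r2:5,r3:32
  c13: -  regs: r0:20,r1:Mul1,r2:5,r3:32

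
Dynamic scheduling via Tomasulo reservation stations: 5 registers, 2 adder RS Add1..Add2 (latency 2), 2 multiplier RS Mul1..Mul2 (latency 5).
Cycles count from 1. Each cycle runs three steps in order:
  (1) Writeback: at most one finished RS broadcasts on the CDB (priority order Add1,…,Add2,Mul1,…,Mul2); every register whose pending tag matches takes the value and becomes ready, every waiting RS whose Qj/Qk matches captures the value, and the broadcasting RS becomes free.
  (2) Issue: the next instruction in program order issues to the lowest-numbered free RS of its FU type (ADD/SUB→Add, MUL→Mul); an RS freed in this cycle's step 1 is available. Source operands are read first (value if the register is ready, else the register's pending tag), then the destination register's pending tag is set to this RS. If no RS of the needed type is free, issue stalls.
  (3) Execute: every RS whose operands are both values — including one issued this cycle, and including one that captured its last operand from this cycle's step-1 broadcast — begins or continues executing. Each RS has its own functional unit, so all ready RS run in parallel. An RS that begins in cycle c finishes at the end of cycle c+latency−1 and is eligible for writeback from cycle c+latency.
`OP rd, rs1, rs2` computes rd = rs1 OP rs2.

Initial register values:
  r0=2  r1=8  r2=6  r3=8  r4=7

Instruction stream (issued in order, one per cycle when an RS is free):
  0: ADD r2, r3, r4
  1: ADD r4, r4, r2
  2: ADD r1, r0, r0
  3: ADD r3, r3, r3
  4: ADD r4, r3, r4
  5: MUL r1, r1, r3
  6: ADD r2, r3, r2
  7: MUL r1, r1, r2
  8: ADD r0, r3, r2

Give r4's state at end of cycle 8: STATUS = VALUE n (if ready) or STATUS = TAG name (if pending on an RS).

STATUS = TAG Add2

cycle 1: issue ADD r2<-Add1 // r0:2,r1:8,r2:Add1,r3:8,r4:7
cycle 2: issue ADD r4<-Add2 // r0:2,r1:8,r2:Add1,r3:8,r4:Add2
cycle 3: CDB Add1=15; issue ADD r1<-Add1 // r0:2,r1:Add1,r2:15,r3:8,r4:Add2
cycle 4: stall // r0:2,r1:Add1,r2:15,r3:8,r4:Add2
cycle 5: CDB Add1=4; issue ADD r3<-Add1 // r0:2,r1:4,r2:15,r3:Add1,r4:Add2
cycle 6: CDB Add2=22; issue ADD r4<-Add2 // r0:2,r1:4,r2:15,r3:Add1,r4:Add2
cycle 7: CDB Add1=16; issue MUL r1<-Mul1 // r0:2,r1:Mul1,r2:15,r3:16,r4:Add2
cycle 8: issue ADD r2<-Add1 // r0:2,r1:Mul1,r2:Add1,r3:16,r4:Add2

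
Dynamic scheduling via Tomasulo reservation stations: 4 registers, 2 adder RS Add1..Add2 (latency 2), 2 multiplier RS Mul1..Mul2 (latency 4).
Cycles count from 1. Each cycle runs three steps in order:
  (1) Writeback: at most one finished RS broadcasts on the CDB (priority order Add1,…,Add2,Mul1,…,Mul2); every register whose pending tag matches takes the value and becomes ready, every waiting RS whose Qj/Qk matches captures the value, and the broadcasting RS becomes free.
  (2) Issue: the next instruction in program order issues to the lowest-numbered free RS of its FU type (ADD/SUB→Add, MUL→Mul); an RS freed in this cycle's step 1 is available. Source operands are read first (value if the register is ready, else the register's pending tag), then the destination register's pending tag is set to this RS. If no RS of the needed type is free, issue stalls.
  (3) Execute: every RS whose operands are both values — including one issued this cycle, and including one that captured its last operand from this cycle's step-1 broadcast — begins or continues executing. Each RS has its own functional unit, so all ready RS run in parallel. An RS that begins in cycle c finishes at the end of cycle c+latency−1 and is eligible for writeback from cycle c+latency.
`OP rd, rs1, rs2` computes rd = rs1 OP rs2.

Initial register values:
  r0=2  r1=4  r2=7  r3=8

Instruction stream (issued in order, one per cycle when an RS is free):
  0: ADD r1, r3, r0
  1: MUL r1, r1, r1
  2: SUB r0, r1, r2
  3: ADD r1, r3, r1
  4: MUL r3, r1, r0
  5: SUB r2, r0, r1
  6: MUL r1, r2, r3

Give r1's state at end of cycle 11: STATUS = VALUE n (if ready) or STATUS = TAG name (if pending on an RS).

  c1: issue ADD r1<-Add1  regs: r0:2,r1:Add1,r2:7,r3:8
  c2: issue MUL r1<-Mul1  regs: r0:2,r1:Mul1,r2:7,r3:8
  c3: CDB Add1=10; issue SUB r0<-Add1  regs: r0:Add1,r1:Mul1,r2:7,r3:8
  c4: issue ADD r1<-Add2  regs: r0:Add1,r1:Add2,r2:7,r3:8
  c5: issue MUL r3<-Mul2  regs: r0:Add1,r1:Add2,r2:7,r3:Mul2
  c6: stall  regs: r0:Add1,r1:Add2,r2:7,r3:Mul2
  c7: CDB Mul1=100; stall  regs: r0:Add1,r1:Add2,r2:7,r3:Mul2
  c8: stall  regs: r0:Add1,r1:Add2,r2:7,r3:Mul2
  c9: CDB Add1=93; issue SUB r2<-Add1  regs: r0:93,r1:Add2,r2:Add1,r3:Mul2
  c10: CDB Add2=108; issue MUL r1<-Mul1  regs: r0:93,r1:Mul1,r2:Add1,r3:Mul2
  c11: -  regs: r0:93,r1:Mul1,r2:Add1,r3:Mul2

STATUS = TAG Mul1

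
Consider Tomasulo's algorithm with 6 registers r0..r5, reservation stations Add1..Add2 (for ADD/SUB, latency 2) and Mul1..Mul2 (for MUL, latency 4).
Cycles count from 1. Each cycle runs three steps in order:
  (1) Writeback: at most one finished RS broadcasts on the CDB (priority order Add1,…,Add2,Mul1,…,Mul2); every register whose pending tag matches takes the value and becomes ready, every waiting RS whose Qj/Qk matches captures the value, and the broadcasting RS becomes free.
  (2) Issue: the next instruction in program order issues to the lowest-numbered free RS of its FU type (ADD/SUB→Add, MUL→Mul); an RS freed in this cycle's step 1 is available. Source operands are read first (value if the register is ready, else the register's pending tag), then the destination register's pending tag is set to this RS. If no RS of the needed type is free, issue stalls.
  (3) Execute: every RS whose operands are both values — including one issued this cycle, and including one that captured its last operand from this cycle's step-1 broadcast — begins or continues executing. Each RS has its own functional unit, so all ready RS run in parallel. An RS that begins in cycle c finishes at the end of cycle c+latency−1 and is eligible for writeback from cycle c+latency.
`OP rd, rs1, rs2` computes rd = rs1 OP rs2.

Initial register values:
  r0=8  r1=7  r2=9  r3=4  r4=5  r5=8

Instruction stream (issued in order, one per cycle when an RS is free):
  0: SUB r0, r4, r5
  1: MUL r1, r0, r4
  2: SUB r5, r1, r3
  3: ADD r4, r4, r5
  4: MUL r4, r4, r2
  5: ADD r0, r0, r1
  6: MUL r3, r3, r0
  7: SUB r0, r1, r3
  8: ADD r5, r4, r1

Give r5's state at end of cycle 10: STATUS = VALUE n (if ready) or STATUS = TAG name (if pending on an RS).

c1: issue SUB r0<-Add1 | r0:Add1,r1:7,r2:9,r3:4,r4:5,r5:8
c2: issue MUL r1<-Mul1 | r0:Add1,r1:Mul1,r2:9,r3:4,r4:5,r5:8
c3: CDB Add1=-3; issue SUB r5<-Add1 | r0:-3,r1:Mul1,r2:9,r3:4,r4:5,r5:Add1
c4: issue ADD r4<-Add2 | r0:-3,r1:Mul1,r2:9,r3:4,r4:Add2,r5:Add1
c5: issue MUL r4<-Mul2 | r0:-3,r1:Mul1,r2:9,r3:4,r4:Mul2,r5:Add1
c6: stall | r0:-3,r1:Mul1,r2:9,r3:4,r4:Mul2,r5:Add1
c7: CDB Mul1=-15; stall | r0:-3,r1:-15,r2:9,r3:4,r4:Mul2,r5:Add1
c8: stall | r0:-3,r1:-15,r2:9,r3:4,r4:Mul2,r5:Add1
c9: CDB Add1=-19; issue ADD r0<-Add1 | r0:Add1,r1:-15,r2:9,r3:4,r4:Mul2,r5:-19
c10: issue MUL r3<-Mul1 | r0:Add1,r1:-15,r2:9,r3:Mul1,r4:Mul2,r5:-19

STATUS = VALUE -19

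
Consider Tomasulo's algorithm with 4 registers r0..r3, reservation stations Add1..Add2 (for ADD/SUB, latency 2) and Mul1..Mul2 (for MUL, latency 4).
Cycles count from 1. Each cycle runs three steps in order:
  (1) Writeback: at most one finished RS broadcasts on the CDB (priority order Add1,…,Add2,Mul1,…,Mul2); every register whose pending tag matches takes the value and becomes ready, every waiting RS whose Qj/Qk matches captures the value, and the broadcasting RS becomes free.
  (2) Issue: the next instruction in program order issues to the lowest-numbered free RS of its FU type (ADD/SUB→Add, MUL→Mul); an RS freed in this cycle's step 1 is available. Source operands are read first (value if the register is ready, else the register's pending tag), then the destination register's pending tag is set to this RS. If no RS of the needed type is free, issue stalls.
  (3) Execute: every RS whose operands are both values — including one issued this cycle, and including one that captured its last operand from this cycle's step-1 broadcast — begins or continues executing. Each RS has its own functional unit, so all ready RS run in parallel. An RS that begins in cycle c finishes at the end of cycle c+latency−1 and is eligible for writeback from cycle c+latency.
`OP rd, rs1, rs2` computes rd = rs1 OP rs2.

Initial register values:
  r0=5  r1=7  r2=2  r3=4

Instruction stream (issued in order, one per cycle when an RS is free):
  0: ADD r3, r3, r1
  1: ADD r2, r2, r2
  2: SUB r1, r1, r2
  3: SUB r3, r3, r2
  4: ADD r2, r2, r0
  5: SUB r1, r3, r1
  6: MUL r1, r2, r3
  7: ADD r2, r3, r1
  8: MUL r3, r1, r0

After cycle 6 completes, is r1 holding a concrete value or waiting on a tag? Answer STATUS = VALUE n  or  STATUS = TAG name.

c1: issue ADD r3<-Add1 | r0:5,r1:7,r2:2,r3:Add1
c2: issue ADD r2<-Add2 | r0:5,r1:7,r2:Add2,r3:Add1
c3: CDB Add1=11; issue SUB r1<-Add1 | r0:5,r1:Add1,r2:Add2,r3:11
c4: CDB Add2=4; issue SUB r3<-Add2 | r0:5,r1:Add1,r2:4,r3:Add2
c5: stall | r0:5,r1:Add1,r2:4,r3:Add2
c6: CDB Add1=3; issue ADD r2<-Add1 | r0:5,r1:3,r2:Add1,r3:Add2

STATUS = VALUE 3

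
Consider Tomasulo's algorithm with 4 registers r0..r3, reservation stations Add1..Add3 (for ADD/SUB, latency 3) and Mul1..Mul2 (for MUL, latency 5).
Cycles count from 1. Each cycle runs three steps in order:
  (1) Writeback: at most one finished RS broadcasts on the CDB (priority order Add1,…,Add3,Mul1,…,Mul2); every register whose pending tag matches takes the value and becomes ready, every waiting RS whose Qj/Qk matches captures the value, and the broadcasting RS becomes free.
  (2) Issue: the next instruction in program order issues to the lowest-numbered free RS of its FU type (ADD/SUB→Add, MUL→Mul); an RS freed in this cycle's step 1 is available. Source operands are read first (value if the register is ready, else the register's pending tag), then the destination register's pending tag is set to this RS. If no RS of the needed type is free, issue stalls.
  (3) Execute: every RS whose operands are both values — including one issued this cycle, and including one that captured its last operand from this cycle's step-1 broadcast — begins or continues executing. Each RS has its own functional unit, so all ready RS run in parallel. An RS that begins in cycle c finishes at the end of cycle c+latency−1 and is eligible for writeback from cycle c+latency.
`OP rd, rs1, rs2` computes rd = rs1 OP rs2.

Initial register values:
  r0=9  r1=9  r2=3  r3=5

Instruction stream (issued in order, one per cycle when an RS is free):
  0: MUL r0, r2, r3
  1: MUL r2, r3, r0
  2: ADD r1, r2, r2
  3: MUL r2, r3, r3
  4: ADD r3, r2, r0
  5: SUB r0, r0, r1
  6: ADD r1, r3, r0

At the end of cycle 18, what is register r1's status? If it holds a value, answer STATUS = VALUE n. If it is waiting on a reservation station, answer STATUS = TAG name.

STATUS = TAG Add2

cycle 1: issue MUL r0<-Mul1 // r0:Mul1,r1:9,r2:3,r3:5
cycle 2: issue MUL r2<-Mul2 // r0:Mul1,r1:9,r2:Mul2,r3:5
cycle 3: issue ADD r1<-Add1 // r0:Mul1,r1:Add1,r2:Mul2,r3:5
cycle 4: stall // r0:Mul1,r1:Add1,r2:Mul2,r3:5
cycle 5: stall // r0:Mul1,r1:Add1,r2:Mul2,r3:5
cycle 6: CDB Mul1=15; issue MUL r2<-Mul1 // r0:15,r1:Add1,r2:Mul1,r3:5
cycle 7: issue ADD r3<-Add2 // r0:15,r1:Add1,r2:Mul1,r3:Add2
cycle 8: issue SUB r0<-Add3 // r0:Add3,r1:Add1,r2:Mul1,r3:Add2
cycle 9: stall // r0:Add3,r1:Add1,r2:Mul1,r3:Add2
cycle 10: stall // r0:Add3,r1:Add1,r2:Mul1,r3:Add2
cycle 11: CDB Mul1=25; stall // r0:Add3,r1:Add1,r2:25,r3:Add2
cycle 12: CDB Mul2=75; stall // r0:Add3,r1:Add1,r2:25,r3:Add2
cycle 13: stall // r0:Add3,r1:Add1,r2:25,r3:Add2
cycle 14: CDB Add2=40; issue ADD r1<-Add2 // r0:Add3,r1:Add2,r2:25,r3:40
cycle 15: CDB Add1=150 // r0:Add3,r1:Add2,r2:25,r3:40
cycle 16: - // r0:Add3,r1:Add2,r2:25,r3:40
cycle 17: - // r0:Add3,r1:Add2,r2:25,r3:40
cycle 18: CDB Add3=-135 // r0:-135,r1:Add2,r2:25,r3:40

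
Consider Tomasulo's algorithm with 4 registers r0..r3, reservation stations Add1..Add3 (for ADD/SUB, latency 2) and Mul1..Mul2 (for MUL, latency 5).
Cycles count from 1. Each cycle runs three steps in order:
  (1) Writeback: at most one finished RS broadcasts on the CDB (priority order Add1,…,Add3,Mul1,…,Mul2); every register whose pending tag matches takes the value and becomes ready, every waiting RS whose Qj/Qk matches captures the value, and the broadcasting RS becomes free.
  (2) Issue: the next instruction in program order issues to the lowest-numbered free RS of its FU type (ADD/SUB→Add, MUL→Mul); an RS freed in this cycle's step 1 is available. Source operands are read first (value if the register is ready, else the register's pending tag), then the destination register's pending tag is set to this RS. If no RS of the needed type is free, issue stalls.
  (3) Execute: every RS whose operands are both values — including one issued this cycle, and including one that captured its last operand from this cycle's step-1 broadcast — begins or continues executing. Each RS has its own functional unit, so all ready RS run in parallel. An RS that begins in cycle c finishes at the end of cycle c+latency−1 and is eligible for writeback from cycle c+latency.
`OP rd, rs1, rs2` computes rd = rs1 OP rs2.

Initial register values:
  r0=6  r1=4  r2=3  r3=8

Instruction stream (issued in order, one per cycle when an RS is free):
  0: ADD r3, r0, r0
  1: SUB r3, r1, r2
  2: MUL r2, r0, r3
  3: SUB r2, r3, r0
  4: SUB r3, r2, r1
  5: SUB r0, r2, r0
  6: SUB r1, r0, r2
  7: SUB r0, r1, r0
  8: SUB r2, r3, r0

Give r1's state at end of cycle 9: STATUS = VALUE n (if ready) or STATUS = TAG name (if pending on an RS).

STATUS = TAG Add3

cycle 1: issue ADD r3<-Add1 // r0:6,r1:4,r2:3,r3:Add1
cycle 2: issue SUB r3<-Add2 // r0:6,r1:4,r2:3,r3:Add2
cycle 3: CDB Add1=12; issue MUL r2<-Mul1 // r0:6,r1:4,r2:Mul1,r3:Add2
cycle 4: CDB Add2=1; issue SUB r2<-Add1 // r0:6,r1:4,r2:Add1,r3:1
cycle 5: issue SUB r3<-Add2 // r0:6,r1:4,r2:Add1,r3:Add2
cycle 6: CDB Add1=-5; issue SUB r0<-Add1 // r0:Add1,r1:4,r2:-5,r3:Add2
cycle 7: issue SUB r1<-Add3 // r0:Add1,r1:Add3,r2:-5,r3:Add2
cycle 8: CDB Add1=-11; issue SUB r0<-Add1 // r0:Add1,r1:Add3,r2:-5,r3:Add2
cycle 9: CDB Add2=-9; issue SUB r2<-Add2 // r0:Add1,r1:Add3,r2:Add2,r3:-9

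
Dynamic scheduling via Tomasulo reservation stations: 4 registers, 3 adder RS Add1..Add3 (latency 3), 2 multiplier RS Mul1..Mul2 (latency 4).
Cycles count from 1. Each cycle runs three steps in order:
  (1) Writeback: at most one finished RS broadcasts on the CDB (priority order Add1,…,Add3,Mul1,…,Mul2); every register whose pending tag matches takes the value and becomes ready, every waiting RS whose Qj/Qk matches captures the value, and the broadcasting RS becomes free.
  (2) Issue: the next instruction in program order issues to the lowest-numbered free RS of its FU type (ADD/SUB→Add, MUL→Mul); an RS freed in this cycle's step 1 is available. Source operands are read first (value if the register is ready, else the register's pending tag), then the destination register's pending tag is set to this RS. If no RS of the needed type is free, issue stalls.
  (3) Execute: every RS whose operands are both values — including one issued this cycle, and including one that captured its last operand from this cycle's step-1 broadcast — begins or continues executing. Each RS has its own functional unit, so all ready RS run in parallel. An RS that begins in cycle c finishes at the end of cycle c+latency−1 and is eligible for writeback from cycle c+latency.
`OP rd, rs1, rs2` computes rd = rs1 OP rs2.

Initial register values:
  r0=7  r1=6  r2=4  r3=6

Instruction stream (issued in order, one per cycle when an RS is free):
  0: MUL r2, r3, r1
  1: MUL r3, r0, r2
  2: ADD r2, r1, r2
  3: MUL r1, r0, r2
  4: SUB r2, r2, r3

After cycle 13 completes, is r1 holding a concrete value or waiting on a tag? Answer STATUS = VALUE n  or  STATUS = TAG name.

STATUS = VALUE 294

  c1: issue MUL r2<-Mul1  regs: r0:7,r1:6,r2:Mul1,r3:6
  c2: issue MUL r3<-Mul2  regs: r0:7,r1:6,r2:Mul1,r3:Mul2
  c3: issue ADD r2<-Add1  regs: r0:7,r1:6,r2:Add1,r3:Mul2
  c4: stall  regs: r0:7,r1:6,r2:Add1,r3:Mul2
  c5: CDB Mul1=36; issue MUL r1<-Mul1  regs: r0:7,r1:Mul1,r2:Add1,r3:Mul2
  c6: issue SUB r2<-Add2  regs: r0:7,r1:Mul1,r2:Add2,r3:Mul2
  c7: -  regs: r0:7,r1:Mul1,r2:Add2,r3:Mul2
  c8: CDB Add1=42  regs: r0:7,r1:Mul1,r2:Add2,r3:Mul2
  c9: CDB Mul2=252  regs: r0:7,r1:Mul1,r2:Add2,r3:252
  c10: -  regs: r0:7,r1:Mul1,r2:Add2,r3:252
  c11: -  regs: r0:7,r1:Mul1,r2:Add2,r3:252
  c12: CDB Add2=-210  regs: r0:7,r1:Mul1,r2:-210,r3:252
  c13: CDB Mul1=294  regs: r0:7,r1:294,r2:-210,r3:252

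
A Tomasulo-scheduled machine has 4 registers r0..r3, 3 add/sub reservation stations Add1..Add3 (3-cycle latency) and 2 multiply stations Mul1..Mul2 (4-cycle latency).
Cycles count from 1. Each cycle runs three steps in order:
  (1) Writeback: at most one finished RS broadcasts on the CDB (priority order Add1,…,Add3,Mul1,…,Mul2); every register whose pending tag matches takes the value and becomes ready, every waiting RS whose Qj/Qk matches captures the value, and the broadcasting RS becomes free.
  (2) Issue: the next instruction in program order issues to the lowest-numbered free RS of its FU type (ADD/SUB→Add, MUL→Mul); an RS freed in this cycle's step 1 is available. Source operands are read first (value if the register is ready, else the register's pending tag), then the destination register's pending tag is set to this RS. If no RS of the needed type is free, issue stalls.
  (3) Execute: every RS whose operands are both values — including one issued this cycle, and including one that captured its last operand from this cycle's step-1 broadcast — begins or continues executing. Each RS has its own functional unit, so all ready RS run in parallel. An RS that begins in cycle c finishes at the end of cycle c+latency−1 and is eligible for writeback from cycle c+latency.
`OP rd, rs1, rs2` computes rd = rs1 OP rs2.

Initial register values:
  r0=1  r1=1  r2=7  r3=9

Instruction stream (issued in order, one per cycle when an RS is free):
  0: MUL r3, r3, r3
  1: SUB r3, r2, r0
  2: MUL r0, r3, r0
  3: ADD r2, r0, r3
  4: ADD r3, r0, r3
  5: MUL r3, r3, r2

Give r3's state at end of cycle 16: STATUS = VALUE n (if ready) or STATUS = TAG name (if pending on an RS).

c1: issue MUL r3<-Mul1 | r0:1,r1:1,r2:7,r3:Mul1
c2: issue SUB r3<-Add1 | r0:1,r1:1,r2:7,r3:Add1
c3: issue MUL r0<-Mul2 | r0:Mul2,r1:1,r2:7,r3:Add1
c4: issue ADD r2<-Add2 | r0:Mul2,r1:1,r2:Add2,r3:Add1
c5: CDB Add1=6; issue ADD r3<-Add1 | r0:Mul2,r1:1,r2:Add2,r3:Add1
c6: CDB Mul1=81; issue MUL r3<-Mul1 | r0:Mul2,r1:1,r2:Add2,r3:Mul1
c7: - | r0:Mul2,r1:1,r2:Add2,r3:Mul1
c8: - | r0:Mul2,r1:1,r2:Add2,r3:Mul1
c9: CDB Mul2=6 | r0:6,r1:1,r2:Add2,r3:Mul1
c10: - | r0:6,r1:1,r2:Add2,r3:Mul1
c11: - | r0:6,r1:1,r2:Add2,r3:Mul1
c12: CDB Add1=12 | r0:6,r1:1,r2:Add2,r3:Mul1
c13: CDB Add2=12 | r0:6,r1:1,r2:12,r3:Mul1
c14: - | r0:6,r1:1,r2:12,r3:Mul1
c15: - | r0:6,r1:1,r2:12,r3:Mul1
c16: - | r0:6,r1:1,r2:12,r3:Mul1

STATUS = TAG Mul1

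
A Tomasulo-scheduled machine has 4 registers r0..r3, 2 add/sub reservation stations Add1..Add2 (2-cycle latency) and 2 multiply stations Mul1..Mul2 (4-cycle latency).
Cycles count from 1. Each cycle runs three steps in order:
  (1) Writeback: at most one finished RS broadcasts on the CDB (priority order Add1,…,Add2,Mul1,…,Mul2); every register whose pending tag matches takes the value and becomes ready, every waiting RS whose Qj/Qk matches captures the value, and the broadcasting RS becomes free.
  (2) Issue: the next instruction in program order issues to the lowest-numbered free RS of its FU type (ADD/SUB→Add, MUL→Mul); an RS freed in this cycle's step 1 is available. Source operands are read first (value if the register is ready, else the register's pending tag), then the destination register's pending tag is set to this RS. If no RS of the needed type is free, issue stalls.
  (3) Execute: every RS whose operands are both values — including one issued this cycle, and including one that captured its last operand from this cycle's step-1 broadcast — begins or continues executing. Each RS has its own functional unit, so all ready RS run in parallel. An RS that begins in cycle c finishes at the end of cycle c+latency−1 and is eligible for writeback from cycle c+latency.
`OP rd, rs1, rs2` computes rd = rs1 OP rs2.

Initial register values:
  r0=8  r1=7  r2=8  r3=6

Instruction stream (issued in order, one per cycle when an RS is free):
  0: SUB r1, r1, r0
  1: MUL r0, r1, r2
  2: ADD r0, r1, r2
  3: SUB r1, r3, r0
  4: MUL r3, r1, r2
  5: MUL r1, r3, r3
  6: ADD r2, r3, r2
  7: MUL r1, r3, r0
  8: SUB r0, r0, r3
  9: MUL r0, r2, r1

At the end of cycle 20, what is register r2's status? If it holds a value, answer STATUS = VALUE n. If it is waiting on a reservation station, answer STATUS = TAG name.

STATUS = VALUE 0

  c1: issue SUB r1<-Add1  regs: r0:8,r1:Add1,r2:8,r3:6
  c2: issue MUL r0<-Mul1  regs: r0:Mul1,r1:Add1,r2:8,r3:6
  c3: CDB Add1=-1; issue ADD r0<-Add1  regs: r0:Add1,r1:-1,r2:8,r3:6
  c4: issue SUB r1<-Add2  regs: r0:Add1,r1:Add2,r2:8,r3:6
  c5: CDB Add1=7; issue MUL r3<-Mul2  regs: r0:7,r1:Add2,r2:8,r3:Mul2
  c6: stall  regs: r0:7,r1:Add2,r2:8,r3:Mul2
  c7: CDB Add2=-1; stall  regs: r0:7,r1:-1,r2:8,r3:Mul2
  c8: CDB Mul1=-8; issue MUL r1<-Mul1  regs: r0:7,r1:Mul1,r2:8,r3:Mul2
  c9: issue ADD r2<-Add1  regs: r0:7,r1:Mul1,r2:Add1,r3:Mul2
  c10: stall  regs: r0:7,r1:Mul1,r2:Add1,r3:Mul2
  c11: CDB Mul2=-8; issue MUL r1<-Mul2  regs: r0:7,r1:Mul2,r2:Add1,r3:-8
  c12: issue SUB r0<-Add2  regs: r0:Add2,r1:Mul2,r2:Add1,r3:-8
  c13: CDB Add1=0; stall  regs: r0:Add2,r1:Mul2,r2:0,r3:-8
  c14: CDB Add2=15; stall  regs: r0:15,r1:Mul2,r2:0,r3:-8
  c15: CDB Mul1=64; issue MUL r0<-Mul1  regs: r0:Mul1,r1:Mul2,r2:0,r3:-8
  c16: CDB Mul2=-56  regs: r0:Mul1,r1:-56,r2:0,r3:-8
  c17: -  regs: r0:Mul1,r1:-56,r2:0,r3:-8
  c18: -  regs: r0:Mul1,r1:-56,r2:0,r3:-8
  c19: -  regs: r0:Mul1,r1:-56,r2:0,r3:-8
  c20: CDB Mul1=0  regs: r0:0,r1:-56,r2:0,r3:-8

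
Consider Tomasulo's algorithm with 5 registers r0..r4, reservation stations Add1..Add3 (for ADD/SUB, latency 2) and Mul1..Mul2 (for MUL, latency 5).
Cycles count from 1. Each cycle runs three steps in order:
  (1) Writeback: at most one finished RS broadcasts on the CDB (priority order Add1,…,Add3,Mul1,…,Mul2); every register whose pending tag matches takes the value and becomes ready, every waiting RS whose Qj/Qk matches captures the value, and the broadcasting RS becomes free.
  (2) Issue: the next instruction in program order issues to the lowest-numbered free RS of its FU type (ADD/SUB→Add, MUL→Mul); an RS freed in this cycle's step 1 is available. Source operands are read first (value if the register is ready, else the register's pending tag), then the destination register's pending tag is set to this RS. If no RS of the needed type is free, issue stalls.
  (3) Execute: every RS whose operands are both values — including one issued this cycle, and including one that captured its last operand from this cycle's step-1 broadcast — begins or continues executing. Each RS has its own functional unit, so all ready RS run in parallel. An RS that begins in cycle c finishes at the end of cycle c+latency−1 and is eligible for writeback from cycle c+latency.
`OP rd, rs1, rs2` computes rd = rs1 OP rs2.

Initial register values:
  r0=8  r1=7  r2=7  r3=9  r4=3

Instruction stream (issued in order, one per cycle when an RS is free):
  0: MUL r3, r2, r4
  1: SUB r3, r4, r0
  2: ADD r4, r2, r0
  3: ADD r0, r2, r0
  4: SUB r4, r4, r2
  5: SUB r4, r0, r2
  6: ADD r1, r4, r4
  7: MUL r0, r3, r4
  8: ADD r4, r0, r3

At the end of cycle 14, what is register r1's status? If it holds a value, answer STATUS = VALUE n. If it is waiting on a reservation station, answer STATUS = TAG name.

STATUS = VALUE 16

  c1: issue MUL r3<-Mul1  regs: r0:8,r1:7,r2:7,r3:Mul1,r4:3
  c2: issue SUB r3<-Add1  regs: r0:8,r1:7,r2:7,r3:Add1,r4:3
  c3: issue ADD r4<-Add2  regs: r0:8,r1:7,r2:7,r3:Add1,r4:Add2
  c4: CDB Add1=-5; issue ADD r0<-Add1  regs: r0:Add1,r1:7,r2:7,r3:-5,r4:Add2
  c5: CDB Add2=15; issue SUB r4<-Add2  regs: r0:Add1,r1:7,r2:7,r3:-5,r4:Add2
  c6: CDB Add1=15; issue SUB r4<-Add1  regs: r0:15,r1:7,r2:7,r3:-5,r4:Add1
  c7: CDB Add2=8; issue ADD r1<-Add2  regs: r0:15,r1:Add2,r2:7,r3:-5,r4:Add1
  c8: CDB Add1=8; issue MUL r0<-Mul2  regs: r0:Mul2,r1:Add2,r2:7,r3:-5,r4:8
  c9: CDB Mul1=21; issue ADD r4<-Add1  regs: r0:Mul2,r1:Add2,r2:7,r3:-5,r4:Add1
  c10: CDB Add2=16  regs: r0:Mul2,r1:16,r2:7,r3:-5,r4:Add1
  c11: -  regs: r0:Mul2,r1:16,r2:7,r3:-5,r4:Add1
  c12: -  regs: r0:Mul2,r1:16,r2:7,r3:-5,r4:Add1
  c13: CDB Mul2=-40  regs: r0:-40,r1:16,r2:7,r3:-5,r4:Add1
  c14: -  regs: r0:-40,r1:16,r2:7,r3:-5,r4:Add1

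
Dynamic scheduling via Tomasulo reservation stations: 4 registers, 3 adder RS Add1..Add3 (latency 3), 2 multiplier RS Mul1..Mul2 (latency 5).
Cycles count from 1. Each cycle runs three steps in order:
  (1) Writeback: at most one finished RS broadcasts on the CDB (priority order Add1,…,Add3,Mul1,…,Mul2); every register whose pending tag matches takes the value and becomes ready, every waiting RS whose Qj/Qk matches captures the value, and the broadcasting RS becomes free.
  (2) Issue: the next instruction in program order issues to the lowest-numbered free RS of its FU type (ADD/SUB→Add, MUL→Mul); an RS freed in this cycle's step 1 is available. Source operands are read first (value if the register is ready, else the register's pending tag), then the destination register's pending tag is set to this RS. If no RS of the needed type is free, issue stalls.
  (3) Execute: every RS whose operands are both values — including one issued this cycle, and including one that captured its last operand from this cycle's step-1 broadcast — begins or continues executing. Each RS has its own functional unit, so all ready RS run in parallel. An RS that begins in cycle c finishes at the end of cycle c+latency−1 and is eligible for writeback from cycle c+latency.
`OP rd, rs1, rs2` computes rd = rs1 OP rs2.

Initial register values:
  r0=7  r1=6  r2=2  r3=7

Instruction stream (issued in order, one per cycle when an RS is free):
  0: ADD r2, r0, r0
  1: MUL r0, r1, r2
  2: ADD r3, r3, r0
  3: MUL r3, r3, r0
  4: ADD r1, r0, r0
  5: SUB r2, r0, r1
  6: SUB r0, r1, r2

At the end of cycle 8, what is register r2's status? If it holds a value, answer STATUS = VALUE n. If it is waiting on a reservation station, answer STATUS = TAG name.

c1: issue ADD r2<-Add1 | r0:7,r1:6,r2:Add1,r3:7
c2: issue MUL r0<-Mul1 | r0:Mul1,r1:6,r2:Add1,r3:7
c3: issue ADD r3<-Add2 | r0:Mul1,r1:6,r2:Add1,r3:Add2
c4: CDB Add1=14; issue MUL r3<-Mul2 | r0:Mul1,r1:6,r2:14,r3:Mul2
c5: issue ADD r1<-Add1 | r0:Mul1,r1:Add1,r2:14,r3:Mul2
c6: issue SUB r2<-Add3 | r0:Mul1,r1:Add1,r2:Add3,r3:Mul2
c7: stall | r0:Mul1,r1:Add1,r2:Add3,r3:Mul2
c8: stall | r0:Mul1,r1:Add1,r2:Add3,r3:Mul2

STATUS = TAG Add3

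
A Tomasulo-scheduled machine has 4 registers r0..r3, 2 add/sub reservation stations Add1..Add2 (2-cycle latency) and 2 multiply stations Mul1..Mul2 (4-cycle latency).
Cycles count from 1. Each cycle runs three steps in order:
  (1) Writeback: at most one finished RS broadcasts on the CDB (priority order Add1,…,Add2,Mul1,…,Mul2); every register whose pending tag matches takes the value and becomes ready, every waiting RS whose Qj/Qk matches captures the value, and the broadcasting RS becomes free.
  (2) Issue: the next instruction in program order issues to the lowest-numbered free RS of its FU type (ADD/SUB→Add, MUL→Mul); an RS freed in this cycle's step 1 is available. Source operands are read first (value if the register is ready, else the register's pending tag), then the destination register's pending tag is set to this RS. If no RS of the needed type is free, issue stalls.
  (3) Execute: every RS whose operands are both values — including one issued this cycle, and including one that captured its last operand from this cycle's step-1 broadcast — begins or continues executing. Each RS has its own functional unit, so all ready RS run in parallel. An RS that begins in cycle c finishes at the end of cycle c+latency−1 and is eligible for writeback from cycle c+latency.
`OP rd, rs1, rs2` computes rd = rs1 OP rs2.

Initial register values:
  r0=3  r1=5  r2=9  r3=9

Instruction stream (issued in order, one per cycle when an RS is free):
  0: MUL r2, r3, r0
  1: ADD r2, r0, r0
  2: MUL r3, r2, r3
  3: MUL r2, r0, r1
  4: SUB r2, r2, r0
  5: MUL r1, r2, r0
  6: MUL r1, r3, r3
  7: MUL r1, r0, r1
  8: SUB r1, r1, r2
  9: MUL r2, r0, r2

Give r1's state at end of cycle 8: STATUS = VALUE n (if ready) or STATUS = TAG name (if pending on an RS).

cycle 1: issue MUL r2<-Mul1 // r0:3,r1:5,r2:Mul1,r3:9
cycle 2: issue ADD r2<-Add1 // r0:3,r1:5,r2:Add1,r3:9
cycle 3: issue MUL r3<-Mul2 // r0:3,r1:5,r2:Add1,r3:Mul2
cycle 4: CDB Add1=6; stall // r0:3,r1:5,r2:6,r3:Mul2
cycle 5: CDB Mul1=27; issue MUL r2<-Mul1 // r0:3,r1:5,r2:Mul1,r3:Mul2
cycle 6: issue SUB r2<-Add1 // r0:3,r1:5,r2:Add1,r3:Mul2
cycle 7: stall // r0:3,r1:5,r2:Add1,r3:Mul2
cycle 8: CDB Mul2=54; issue MUL r1<-Mul2 // r0:3,r1:Mul2,r2:Add1,r3:54

STATUS = TAG Mul2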